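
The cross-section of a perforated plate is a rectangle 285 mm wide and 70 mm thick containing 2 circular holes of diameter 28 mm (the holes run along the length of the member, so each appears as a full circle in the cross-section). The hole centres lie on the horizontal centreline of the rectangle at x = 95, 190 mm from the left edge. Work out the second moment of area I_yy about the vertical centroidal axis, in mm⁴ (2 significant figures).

Treat the section as a set of non-overlapping primitives; coordinates are from the bounding-box lower-left.
Plate: 285 × 70, A = 19 950 mm², x = 142.5 mm, Ī = 135 036 563 mm⁴.
Hole 1 (subtracted): ⌀28, A = 615.8 mm², x = 95 mm, Ī = 30 172 mm⁴.
Hole 2 (subtracted): ⌀28, A = 615.8 mm², x = 190 mm, Ī = 30 172 mm⁴.
By symmetry the centroid is at mid-width, x̄ = 142.5 mm.
Transfer each piece to the vertical centroidal axis using Ī + A·d² with d = x − 142.5:
  plate: d = 0 mm → contributes +135 036 563 mm⁴
  hole 1: d = -47.5 mm → contributes −1 419 463 mm⁴
  hole 2: d = 47.5 mm → contributes −1 419 463 mm⁴
Total I = 132 197 637 mm⁴.

I_yy ≈ 1.3 × 10⁸ mm⁴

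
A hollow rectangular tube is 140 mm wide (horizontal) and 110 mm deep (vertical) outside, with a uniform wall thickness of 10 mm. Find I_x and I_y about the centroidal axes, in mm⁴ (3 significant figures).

I_x ≈ 8.24 × 10⁶ mm⁴, I_y ≈ 1.22 × 10⁷ mm⁴

Split into non-overlapping primitives; take the origin at the lower-left of the bounding box.
Outer rectangle: 140 × 110, A = 15 400 mm², y = 55 mm, Ī = 15 528 333 mm⁴.
Inner void (subtracted): 120 × 90, A = 10 800 mm², y = 55 mm, Ī = 7 290 000 mm⁴.
By symmetry the centroid is at mid-height, ȳ = 55 mm.
All pieces are centred on the centroidal x-axis, so I = ΣĪ (holes subtracted) = 8 238 333 mm⁴.
Repeating about the centroidal y-axis gives I_y = 12 193 333 mm⁴.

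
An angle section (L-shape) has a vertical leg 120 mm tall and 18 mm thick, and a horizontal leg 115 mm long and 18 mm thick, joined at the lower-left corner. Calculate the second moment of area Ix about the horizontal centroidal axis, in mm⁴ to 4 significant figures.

Ix ≈ 5.150 × 10⁶ mm⁴

Break the section into simple shapes (no overlaps), measuring from the bottom-left corner of the bounding box.
Vertical leg: 18 × 120, A = 2 160 mm², y = 60 mm, Ī = 2 592 000 mm⁴.
Horizontal leg (remainder): 97 × 18, A = 1 746 mm², y = 9 mm, Ī = 47 142 mm⁴.
Centroid: ȳ = ΣA·y / ΣA = 37.2028 mm.
Transfer each piece to the horizontal centroidal axis using Ī + A·d² with d = y − 37.2028:
  vertical leg: d = 22.7972 mm → contributes +3 714 582 mm⁴
  horizontal leg (remainder): d = -28.2028 mm → contributes +1 435 903 mm⁴
Total I = 5 150 485 mm⁴.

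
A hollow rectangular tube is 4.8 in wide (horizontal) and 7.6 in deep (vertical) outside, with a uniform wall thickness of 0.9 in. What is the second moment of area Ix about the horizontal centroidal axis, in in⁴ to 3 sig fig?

Break the section into simple shapes (no overlaps), measuring from the bottom-left corner of the bounding box.
Outer rectangle: 4.8 × 7.6, A = 36.48 in², y = 3.8 in, Ī = 175.59 in⁴.
Inner void (subtracted): 3 × 5.8, A = 17.4 in², y = 3.8 in, Ī = 48.778 in⁴.
By symmetry the centroid is at mid-height, ȳ = 3.8 in.
All pieces are centred on the horizontal centroidal axis, so I = ΣĪ (holes subtracted) = 126.81 in⁴.

Ix ≈ 127 in⁴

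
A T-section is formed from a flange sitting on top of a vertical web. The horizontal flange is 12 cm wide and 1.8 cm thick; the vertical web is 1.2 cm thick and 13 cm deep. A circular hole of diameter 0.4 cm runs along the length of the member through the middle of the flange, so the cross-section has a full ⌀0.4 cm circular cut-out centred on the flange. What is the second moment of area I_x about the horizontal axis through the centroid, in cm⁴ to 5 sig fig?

Treat the section as a set of non-overlapping primitives; coordinates are from the bounding-box lower-left.
Flange: 12 × 1.8, A = 21.6 cm², y = 13.9 cm, Ī = 5.832 cm⁴.
Web: 1.2 × 13, A = 15.6 cm², y = 6.5 cm, Ī = 219.7 cm⁴.
Hole (subtracted): ⌀0.4, A = 0.1256637 cm², y = 13.9 cm, Ī = 0.001256637 cm⁴.
Centroid: ȳ = ΣA·y / ΣA = 10.78626 cm.
Transfer each piece to the horizontal axis through the centroid using Ī + A·d² with d = y − 10.78626:
  flange: d = 3.113744 cm → contributes +215.2527 cm⁴
  web: d = -4.286256 cm → contributes +506.303 cm⁴
  hole: d = 3.113744 cm → contributes −1.219617 cm⁴
Total I = 720.3361 cm⁴.

I_x ≈ 720.34 cm⁴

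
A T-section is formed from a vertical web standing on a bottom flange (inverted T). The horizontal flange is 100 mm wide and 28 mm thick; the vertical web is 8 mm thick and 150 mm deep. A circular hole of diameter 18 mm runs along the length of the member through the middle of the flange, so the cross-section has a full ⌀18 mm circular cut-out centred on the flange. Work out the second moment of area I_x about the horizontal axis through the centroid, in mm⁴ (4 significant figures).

I_x ≈ 8.888 × 10⁶ mm⁴

Treat the section as a set of non-overlapping primitives; coordinates are from the bounding-box lower-left.
Flange: 100 × 28, A = 2 800 mm², y = 14 mm, Ī = 182 933 mm⁴.
Web: 8 × 150, A = 1 200 mm², y = 103 mm, Ī = 2 250 000 mm⁴.
Hole (subtracted): ⌀18, A = 254.469 mm², y = 14 mm, Ī = 5 153 mm⁴.
Centroid: ȳ = ΣA·y / ΣA = 42.514 mm.
Transfer each piece to the horizontal axis through the centroid using Ī + A·d² with d = y − 42.514:
  flange: d = -28.514 mm → contributes +2 459 465 mm⁴
  web: d = 60.486 mm → contributes +6 640 270 mm⁴
  hole: d = -28.514 mm → contributes −212 048 mm⁴
Total I = 8 887 687 mm⁴.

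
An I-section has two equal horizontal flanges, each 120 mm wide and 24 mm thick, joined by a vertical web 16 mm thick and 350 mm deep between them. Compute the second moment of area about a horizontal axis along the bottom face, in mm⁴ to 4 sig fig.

I_base ≈ 7.087 × 10⁸ mm⁴

Split into non-overlapping primitives; take the origin at the lower-left of the bounding box.
Bottom flange: 120 × 24, A = 2 880 mm², y = 12 mm, Ī = 138 240 mm⁴.
Web: 16 × 350, A = 5 600 mm², y = 199 mm, Ī = 57 166 667 mm⁴.
Top flange: 120 × 24, A = 2 880 mm², y = 386 mm, Ī = 138 240 mm⁴.
Transfer each piece to a horizontal axis along the bottom face using Ī + A·d² with d = y − 0:
  bottom flange: d = 12 mm → contributes +552 960 mm⁴
  web: d = 199 mm → contributes +278 932 267 mm⁴
  top flange: d = 386 mm → contributes +429 246 720 mm⁴
Total I = 708 731 947 mm⁴.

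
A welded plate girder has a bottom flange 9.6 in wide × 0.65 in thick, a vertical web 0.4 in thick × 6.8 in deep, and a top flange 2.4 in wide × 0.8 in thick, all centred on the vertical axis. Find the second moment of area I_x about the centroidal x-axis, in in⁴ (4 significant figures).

Treat the section as a set of non-overlapping primitives; coordinates are from the bounding-box lower-left.
Bottom plate: 9.6 × 0.65, A = 6.24 in², y = 0.325 in, Ī = 0.2197 in⁴.
Web plate: 0.4 × 6.8, A = 2.72 in², y = 4.05 in, Ī = 10.4811 in⁴.
Top plate: 2.4 × 0.8, A = 1.92 in², y = 7.85 in, Ī = 0.1024 in⁴.
Centroid: ȳ = ΣA·y / ΣA = 2.58419 in.
Transfer each piece to the centroidal x-axis using Ī + A·d² with d = y − 2.58419:
  bottom plate: d = -2.25919 in → contributes +32.0683 in⁴
  web plate: d = 1.46581 in → contributes +16.3252 in⁴
  top plate: d = 5.26581 in → contributes +53.3416 in⁴
Total I = 101.735 in⁴.

I_x ≈ 101.7 in⁴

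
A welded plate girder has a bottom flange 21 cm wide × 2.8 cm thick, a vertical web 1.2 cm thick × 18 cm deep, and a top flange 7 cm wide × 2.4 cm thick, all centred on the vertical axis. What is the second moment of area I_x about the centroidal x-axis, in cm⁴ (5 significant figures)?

I_x ≈ 6744.1 cm⁴

Treat the section as a set of non-overlapping primitives; coordinates are from the bounding-box lower-left.
Bottom plate: 21 × 2.8, A = 58.8 cm², y = 1.4 cm, Ī = 38.416 cm⁴.
Web plate: 1.2 × 18, A = 21.6 cm², y = 11.8 cm, Ī = 583.2 cm⁴.
Top plate: 7 × 2.4, A = 16.8 cm², y = 22 cm, Ī = 8.064 cm⁴.
Centroid: ȳ = ΣA·y / ΣA = 7.271605 cm.
Transfer each piece to the centroidal x-axis using Ī + A·d² with d = y − 7.271605:
  bottom plate: d = -5.871605 cm → contributes +2065.59 cm⁴
  web plate: d = 4.528395 cm → contributes +1026.137 cm⁴
  top plate: d = 14.7284 cm → contributes +3652.414 cm⁴
Total I = 6744.142 cm⁴.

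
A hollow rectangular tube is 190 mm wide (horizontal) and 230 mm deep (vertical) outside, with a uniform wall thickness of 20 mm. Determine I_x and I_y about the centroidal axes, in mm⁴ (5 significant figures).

Split into non-overlapping primitives; take the origin at the lower-left of the bounding box.
Outer rectangle: 190 × 230, A = 43 700 mm², y = 115 mm, Ī = 192 644 167 mm⁴.
Inner void (subtracted): 150 × 190, A = 28 500 mm², y = 115 mm, Ī = 85 737 500 mm⁴.
By symmetry the centroid is at mid-height, ȳ = 115 mm.
All pieces are centred on the centroidal x-axis, so I = ΣĪ (holes subtracted) = 106 906 667 mm⁴.
Repeating about the centroidal y-axis gives I_y = 78 026 667 mm⁴.

I_x ≈ 1.0691 × 10⁸ mm⁴, I_y ≈ 7.8027 × 10⁷ mm⁴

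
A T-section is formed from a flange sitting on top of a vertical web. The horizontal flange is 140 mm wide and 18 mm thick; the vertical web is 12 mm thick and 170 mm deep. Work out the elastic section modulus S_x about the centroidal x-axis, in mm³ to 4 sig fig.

Decompose the section into non-overlapping parts with the origin at the bottom-left of its bounding rectangle.
Flange: 140 × 18, A = 2 520 mm², y = 179 mm, Ī = 68 040 mm⁴.
Web: 12 × 170, A = 2 040 mm², y = 85 mm, Ī = 4 913 000 mm⁴.
Centroid: ȳ = ΣA·y / ΣA = 136.947 mm.
Transfer each piece to the centroidal x-axis using Ī + A·d² with d = y − 136.947:
  flange: d = 42.0526 mm → contributes +4 524 468 mm⁴
  web: d = -51.9474 mm → contributes +10 417 999 mm⁴
Total I = 14 942 467 mm⁴.
Extreme fibre distance c = 136.947 mm; S = I/c = 109 111 mm³.

S_x ≈ 1.091 × 10⁵ mm³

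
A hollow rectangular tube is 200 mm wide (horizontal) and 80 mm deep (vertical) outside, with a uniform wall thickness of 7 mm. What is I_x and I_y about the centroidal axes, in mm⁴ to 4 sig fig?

Split into non-overlapping primitives; take the origin at the lower-left of the bounding box.
Outer rectangle: 200 × 80, A = 16 000 mm², y = 40 mm, Ī = 8 533 333 mm⁴.
Inner void (subtracted): 186 × 66, A = 12 276 mm², y = 40 mm, Ī = 4 456 188 mm⁴.
By symmetry the centroid is at mid-height, ȳ = 40 mm.
All pieces are centred on the centroidal x-axis, so I = ΣĪ (holes subtracted) = 4 077 145 mm⁴.
Repeating about the centroidal y-axis gives I_y = 17 941 625 mm⁴.

I_x ≈ 4.077 × 10⁶ mm⁴, I_y ≈ 1.794 × 10⁷ mm⁴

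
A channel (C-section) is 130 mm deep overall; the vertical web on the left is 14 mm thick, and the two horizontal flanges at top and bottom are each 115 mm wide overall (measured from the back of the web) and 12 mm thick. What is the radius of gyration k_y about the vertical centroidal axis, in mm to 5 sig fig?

Break the section into simple shapes (no overlaps), measuring from the bottom-left corner of the bounding box.
Web: 14 × 130, A = 1 820 mm², x = 7 mm, Ī = 29726.67 mm⁴.
Top flange (beyond web): 101 × 12, A = 1 212 mm², x = 64.5 mm, Ī = 1 030 301 mm⁴.
Bottom flange (beyond web): 101 × 12, A = 1 212 mm², x = 64.5 mm, Ī = 1 030 301 mm⁴.
Centroid: x̄ = ΣA·x / ΣA = 39.84166 mm.
Transfer each piece to the vertical centroidal axis using Ī + A·d² with d = x − 39.84166:
  web: d = -32.84166 mm → contributes +1 992 732 mm⁴
  top flange (beyond web): d = 24.65834 mm → contributes +1 767 238 mm⁴
  bottom flange (beyond web): d = 24.65834 mm → contributes +1 767 238 mm⁴
Total I = 5 527 208 mm⁴.
Radius of gyration: k = √(I/A) = √(5 527 208 / 4 244) = 36.0882 mm.

k_y ≈ 36.088 mm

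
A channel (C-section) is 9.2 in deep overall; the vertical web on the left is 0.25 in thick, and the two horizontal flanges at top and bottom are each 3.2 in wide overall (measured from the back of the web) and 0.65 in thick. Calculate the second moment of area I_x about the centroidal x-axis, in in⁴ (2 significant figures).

I_x ≈ 86 in⁴

Decompose the section into non-overlapping parts with the origin at the bottom-left of its bounding rectangle.
Web: 0.25 × 9.2, A = 2.3 in², y = 4.6 in, Ī = 16.22 in⁴.
Top flange (beyond web): 2.95 × 0.65, A = 1.918 in², y = 8.875 in, Ī = 0.06751 in⁴.
Bottom flange (beyond web): 2.95 × 0.65, A = 1.918 in², y = 0.325 in, Ī = 0.06751 in⁴.
By symmetry the centroid is at mid-height, ȳ = 4.6 in.
Transfer each piece to the centroidal x-axis using Ī + A·d² with d = y − 4.6:
  web: d = 0 in → contributes +16.22 in⁴
  top flange (beyond web): d = 4.275 in → contributes +35.11 in⁴
  bottom flange (beyond web): d = -4.275 in → contributes +35.11 in⁴
Total I = 86.44 in⁴.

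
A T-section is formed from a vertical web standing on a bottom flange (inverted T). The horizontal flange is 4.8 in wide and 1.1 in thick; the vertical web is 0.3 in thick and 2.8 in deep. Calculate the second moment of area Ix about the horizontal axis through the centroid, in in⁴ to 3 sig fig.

Ix ≈ 3.84 in⁴

Decompose the section into non-overlapping parts with the origin at the bottom-left of its bounding rectangle.
Flange: 4.8 × 1.1, A = 5.28 in², y = 0.55 in, Ī = 0.5324 in⁴.
Web: 0.3 × 2.8, A = 0.84 in², y = 2.5 in, Ī = 0.5488 in⁴.
Centroid: ȳ = ΣA·y / ΣA = 0.81765 in.
Transfer each piece to the horizontal axis through the centroid using Ī + A·d² with d = y − 0.81765:
  flange: d = -0.26765 in → contributes +0.91063 in⁴
  web: d = 1.6824 in → contributes +2.9263 in⁴
Total I = 3.8369 in⁴.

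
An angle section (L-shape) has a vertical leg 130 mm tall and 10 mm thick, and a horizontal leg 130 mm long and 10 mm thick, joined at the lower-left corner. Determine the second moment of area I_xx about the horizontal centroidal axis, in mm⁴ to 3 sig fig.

Break the section into simple shapes (no overlaps), measuring from the bottom-left corner of the bounding box.
Vertical leg: 10 × 130, A = 1 300 mm², y = 65 mm, Ī = 1 830 833 mm⁴.
Horizontal leg (remainder): 120 × 10, A = 1 200 mm², y = 5 mm, Ī = 10 000 mm⁴.
Centroid: ȳ = ΣA·y / ΣA = 36.2 mm.
Transfer each piece to the horizontal centroidal axis using Ī + A·d² with d = y − 36.2:
  vertical leg: d = 28.8 mm → contributes +2 909 105 mm⁴
  horizontal leg (remainder): d = -31.2 mm → contributes +1 178 128 mm⁴
Total I = 4 087 233 mm⁴.

I_xx ≈ 4.09 × 10⁶ mm⁴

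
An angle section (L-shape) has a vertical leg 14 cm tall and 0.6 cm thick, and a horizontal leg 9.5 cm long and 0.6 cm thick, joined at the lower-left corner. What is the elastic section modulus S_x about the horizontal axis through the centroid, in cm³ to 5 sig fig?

S_x ≈ 29.562 cm³

Treat the section as a set of non-overlapping primitives; coordinates are from the bounding-box lower-left.
Vertical leg: 0.6 × 14, A = 8.4 cm², y = 7 cm, Ī = 137.2 cm⁴.
Horizontal leg (remainder): 8.9 × 0.6, A = 5.34 cm², y = 0.3 cm, Ī = 0.1602 cm⁴.
Centroid: ȳ = ΣA·y / ΣA = 4.39607 cm.
Transfer each piece to the horizontal axis through the centroid using Ī + A·d² with d = y − 4.39607:
  vertical leg: d = 2.60393 cm → contributes +194.1558 cm⁴
  horizontal leg (remainder): d = -4.09607 cm → contributes +89.75359 cm⁴
Total I = 283.9094 cm⁴.
Extreme fibre distance c = 9.60393 cm; S = I/c = 29.56179 cm³.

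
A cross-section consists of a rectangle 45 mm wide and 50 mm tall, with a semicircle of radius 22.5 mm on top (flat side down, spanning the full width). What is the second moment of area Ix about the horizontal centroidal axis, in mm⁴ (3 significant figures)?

Decompose the section into non-overlapping parts with the origin at the bottom-left of its bounding rectangle.
Rectangular body: 45 × 50, A = 2 250 mm², y = 25 mm, Ī = 468 750 mm⁴.
Semicircular cap: semicircle r = 22.5, A = 795.22 mm², y = 59.549 mm, Ī = 28 130 mm⁴.
Centroid: ȳ = ΣA·y / ΣA = 34.022 mm.
Transfer each piece to the horizontal centroidal axis using Ī + A·d² with d = y − 34.022:
  rectangular body: d = -9.0221 mm → contributes +651 895 mm⁴
  semicircular cap: d = 25.527 mm → contributes +546 323 mm⁴
Total I = 1 198 218 mm⁴.

Ix ≈ 1.20 × 10⁶ mm⁴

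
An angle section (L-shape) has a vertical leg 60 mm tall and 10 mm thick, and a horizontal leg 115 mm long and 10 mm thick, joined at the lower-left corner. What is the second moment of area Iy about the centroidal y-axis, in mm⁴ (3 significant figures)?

Decompose the section into non-overlapping parts with the origin at the bottom-left of its bounding rectangle.
Vertical leg: 10 × 60, A = 600 mm², x = 5 mm, Ī = 5 000 mm⁴.
Horizontal leg (remainder): 105 × 10, A = 1 050 mm², x = 62.5 mm, Ī = 964 688 mm⁴.
Centroid: x̄ = ΣA·x / ΣA = 41.591 mm.
Transfer each piece to the centroidal y-axis using Ī + A·d² with d = x − 41.591:
  vertical leg: d = -36.591 mm → contributes +808 337 mm⁴
  horizontal leg (remainder): d = 20.909 mm → contributes +1 423 737 mm⁴
Total I = 2 232 074 mm⁴.

Iy ≈ 2.23 × 10⁶ mm⁴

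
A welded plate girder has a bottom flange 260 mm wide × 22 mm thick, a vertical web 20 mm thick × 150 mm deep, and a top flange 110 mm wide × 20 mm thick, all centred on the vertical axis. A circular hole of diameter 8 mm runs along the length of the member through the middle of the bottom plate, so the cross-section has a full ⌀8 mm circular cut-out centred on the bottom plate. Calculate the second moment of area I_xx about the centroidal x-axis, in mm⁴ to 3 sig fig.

Treat the section as a set of non-overlapping primitives; coordinates are from the bounding-box lower-left.
Bottom plate: 260 × 22, A = 5 720 mm², y = 11 mm, Ī = 230 707 mm⁴.
Web plate: 20 × 150, A = 3 000 mm², y = 97 mm, Ī = 5 625 000 mm⁴.
Top plate: 110 × 20, A = 2 200 mm², y = 182 mm, Ī = 73 333 mm⁴.
Hole (subtracted): ⌀8, A = 50.265 mm², y = 11 mm, Ī = 201.06 mm⁴.
Centroid: ȳ = ΣA·y / ΣA = 69.345 mm.
Transfer each piece to the centroidal x-axis using Ī + A·d² with d = y − 69.345:
  bottom plate: d = -58.345 mm → contributes +19 702 710 mm⁴
  web plate: d = 27.655 mm → contributes +7 919 316 mm⁴
  top plate: d = 112.65 mm → contributes +27 993 618 mm⁴
  hole: d = -58.345 mm → contributes −171 315 mm⁴
Total I = 55 444 328 mm⁴.

I_xx ≈ 5.54 × 10⁷ mm⁴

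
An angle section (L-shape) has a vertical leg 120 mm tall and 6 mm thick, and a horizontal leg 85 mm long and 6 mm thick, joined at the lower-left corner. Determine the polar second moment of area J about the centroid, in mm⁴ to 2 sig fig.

Treat the section as a set of non-overlapping primitives; coordinates are from the bounding-box lower-left.
Vertical leg: 6 × 120, A = 720 mm², y = 60 mm, Ī = 864 000 mm⁴.
Horizontal leg (remainder): 79 × 6, A = 474 mm², y = 3 mm, Ī = 1 422 mm⁴.
Centroid: ȳ = ΣA·y / ΣA = 37.37 mm.
Transfer each piece to the centroidal x-axis using Ī + A·d² with d = y − 37.37:
  vertical leg: d = 22.63 mm → contributes +1 232 664 mm⁴
  horizontal leg (remainder): d = -34.37 mm → contributes +561 417 mm⁴
Total I = 1 794 081 mm⁴.
For the y-axis: x̄ = 19.87 mm.
Repeating about the centroidal y-axis gives I_y = 764 958 mm⁴.
Polar second moment: J = I_x + I_y = 2 559 039 mm⁴.

J ≈ 2.6 × 10⁶ mm⁴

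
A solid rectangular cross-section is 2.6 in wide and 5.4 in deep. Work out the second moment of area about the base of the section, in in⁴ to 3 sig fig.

The section: 2.6 × 5.4, A = 14.04 in², y = 2.7 in, Ī = 34.117 in⁴.
Transfer it to the bottom edge using Ī + A·d² with d = y − 0:
  the section: d = 2.7 in → contributes +136.47 in⁴
Total I = 136.47 in⁴.

I_base ≈ 136 in⁴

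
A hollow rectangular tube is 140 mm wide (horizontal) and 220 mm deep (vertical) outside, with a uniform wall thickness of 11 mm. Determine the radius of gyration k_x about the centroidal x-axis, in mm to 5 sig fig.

k_x ≈ 80.257 mm

Treat the section as a set of non-overlapping primitives; coordinates are from the bounding-box lower-left.
Outer rectangle: 140 × 220, A = 30 800 mm², y = 110 mm, Ī = 124 226 667 mm⁴.
Inner void (subtracted): 118 × 198, A = 23 364 mm², y = 110 mm, Ī = 76 330 188 mm⁴.
By symmetry the centroid is at mid-height, ȳ = 110 mm.
All pieces are centred on the centroidal x-axis, so I = ΣĪ (holes subtracted) = 47 896 479 mm⁴.
Radius of gyration: k = √(I/A) = √(47 896 479 / 7 436) = 80.25685 mm.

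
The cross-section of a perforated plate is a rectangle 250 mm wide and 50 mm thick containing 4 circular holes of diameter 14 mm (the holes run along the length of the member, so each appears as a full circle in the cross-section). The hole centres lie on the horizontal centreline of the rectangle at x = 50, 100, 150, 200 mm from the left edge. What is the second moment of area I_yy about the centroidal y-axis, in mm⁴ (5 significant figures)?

Split into non-overlapping primitives; take the origin at the lower-left of the bounding box.
Plate: 250 × 50, A = 12 500 mm², x = 125 mm, Ī = 65 104 167 mm⁴.
Hole 1 (subtracted): ⌀14, A = 153.938 mm², x = 50 mm, Ī = 1885.741 mm⁴.
Hole 2 (subtracted): ⌀14, A = 153.938 mm², x = 100 mm, Ī = 1885.741 mm⁴.
Hole 3 (subtracted): ⌀14, A = 153.938 mm², x = 150 mm, Ī = 1885.741 mm⁴.
Hole 4 (subtracted): ⌀14, A = 153.938 mm², x = 200 mm, Ī = 1885.741 mm⁴.
By symmetry the centroid is at mid-width, x̄ = 125 mm.
Transfer each piece to the centroidal y-axis using Ī + A·d² with d = x − 125:
  plate: d = 0 mm → contributes +65 104 167 mm⁴
  hole 1: d = -75 mm → contributes −867787.2 mm⁴
  hole 2: d = -25 mm → contributes −98097.02 mm⁴
  hole 3: d = 25 mm → contributes −98097.02 mm⁴
  hole 4: d = 75 mm → contributes −867787.2 mm⁴
Total I = 63 172 398 mm⁴.

I_yy ≈ 6.3172 × 10⁷ mm⁴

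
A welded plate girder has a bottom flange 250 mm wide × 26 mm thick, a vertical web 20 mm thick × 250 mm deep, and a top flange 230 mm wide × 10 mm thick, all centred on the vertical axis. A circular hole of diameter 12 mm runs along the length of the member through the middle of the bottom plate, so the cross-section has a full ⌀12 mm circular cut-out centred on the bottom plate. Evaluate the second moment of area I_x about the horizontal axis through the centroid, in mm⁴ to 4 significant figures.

Treat the section as a set of non-overlapping primitives; coordinates are from the bounding-box lower-left.
Bottom plate: 250 × 26, A = 6 500 mm², y = 13 mm, Ī = 366 167 mm⁴.
Web plate: 20 × 250, A = 5 000 mm², y = 151 mm, Ī = 26 041 667 mm⁴.
Top plate: 230 × 10, A = 2 300 mm², y = 281 mm, Ī = 19166.7 mm⁴.
Hole (subtracted): ⌀12, A = 113.097 mm², y = 13 mm, Ī = 1017.88 mm⁴.
Centroid: ȳ = ΣA·y / ΣA = 108.449 mm.
Transfer each piece to the horizontal axis through the centroid using Ī + A·d² with d = y − 108.449:
  bottom plate: d = -95.4489 mm → contributes +59 584 386 mm⁴
  web plate: d = 42.5511 mm → contributes +35 094 641 mm⁴
  top plate: d = 172.551 mm → contributes +68 499 084 mm⁴
  hole: d = -95.4489 mm → contributes −1 031 391 mm⁴
Total I = 162 146 720 mm⁴.

I_x ≈ 1.621 × 10⁸ mm⁴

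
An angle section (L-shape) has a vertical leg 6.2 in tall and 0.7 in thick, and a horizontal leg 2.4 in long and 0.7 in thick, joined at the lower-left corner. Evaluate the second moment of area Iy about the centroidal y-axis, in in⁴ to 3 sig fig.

Iy ≈ 1.81 in⁴

Treat the section as a set of non-overlapping primitives; coordinates are from the bounding-box lower-left.
Vertical leg: 0.7 × 6.2, A = 4.34 in², x = 0.35 in, Ī = 0.17722 in⁴.
Horizontal leg (remainder): 1.7 × 0.7, A = 1.19 in², x = 1.55 in, Ī = 0.28659 in⁴.
Centroid: x̄ = ΣA·x / ΣA = 0.60823 in.
Transfer each piece to the centroidal y-axis using Ī + A·d² with d = x − 0.60823:
  vertical leg: d = -0.25823 in → contributes +0.46661 in⁴
  horizontal leg (remainder): d = 0.94177 in → contributes +1.342 in⁴
Total I = 1.8087 in⁴.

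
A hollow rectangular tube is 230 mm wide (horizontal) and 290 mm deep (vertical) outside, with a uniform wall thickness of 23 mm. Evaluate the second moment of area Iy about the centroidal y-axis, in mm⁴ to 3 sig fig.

Split into non-overlapping primitives; take the origin at the lower-left of the bounding box.
Outer rectangle: 230 × 290, A = 66 700 mm², x = 115 mm, Ī = 294 035 833 mm⁴.
Inner void (subtracted): 184 × 244, A = 44 896 mm², x = 115 mm, Ī = 126 666 581 mm⁴.
By symmetry the centroid is at mid-width, x̄ = 115 mm.
All pieces are centred on the centroidal y-axis, so I = ΣĪ (holes subtracted) = 167 369 252 mm⁴.

Iy ≈ 1.67 × 10⁸ mm⁴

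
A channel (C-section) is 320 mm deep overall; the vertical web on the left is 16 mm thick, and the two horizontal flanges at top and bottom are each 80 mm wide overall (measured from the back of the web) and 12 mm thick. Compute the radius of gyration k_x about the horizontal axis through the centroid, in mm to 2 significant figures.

k_x ≈ 110 mm

Decompose the section into non-overlapping parts with the origin at the bottom-left of its bounding rectangle.
Web: 16 × 320, A = 5 120 mm², y = 160 mm, Ī = 43 690 667 mm⁴.
Top flange (beyond web): 64 × 12, A = 768 mm², y = 314 mm, Ī = 9 216 mm⁴.
Bottom flange (beyond web): 64 × 12, A = 768 mm², y = 6 mm, Ī = 9 216 mm⁴.
By symmetry the centroid is at mid-height, ȳ = 160 mm.
Transfer each piece to the horizontal axis through the centroid using Ī + A·d² with d = y − 160:
  web: d = 0 mm → contributes +43 690 667 mm⁴
  top flange (beyond web): d = 154 mm → contributes +18 223 104 mm⁴
  bottom flange (beyond web): d = -154 mm → contributes +18 223 104 mm⁴
Total I = 80 136 875 mm⁴.
Radius of gyration: k = √(I/A) = √(80 136 875 / 6 656) = 109.7 mm.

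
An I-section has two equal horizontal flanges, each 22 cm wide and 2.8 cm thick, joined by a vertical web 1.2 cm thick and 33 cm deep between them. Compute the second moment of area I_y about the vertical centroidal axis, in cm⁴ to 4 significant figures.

Decompose the section into non-overlapping parts with the origin at the bottom-left of its bounding rectangle.
Bottom flange: 22 × 2.8, A = 61.6 cm², x = 11 cm, Ī = 2484.53 cm⁴.
Web: 1.2 × 33, A = 39.6 cm², x = 11 cm, Ī = 4.752 cm⁴.
Top flange: 22 × 2.8, A = 61.6 cm², x = 11 cm, Ī = 2484.53 cm⁴.
By symmetry the centroid is at mid-width, x̄ = 11 cm.
All pieces are centred on the vertical centroidal axis, so I = ΣĪ = 4973.82 cm⁴.

I_y ≈ 4974 cm⁴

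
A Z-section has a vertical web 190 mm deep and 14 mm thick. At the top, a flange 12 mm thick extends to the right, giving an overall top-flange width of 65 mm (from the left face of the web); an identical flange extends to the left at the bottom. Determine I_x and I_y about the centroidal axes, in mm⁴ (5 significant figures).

Treat the section as a set of non-overlapping primitives; coordinates are from the bounding-box lower-left.
Web: 14 × 190, A = 2 660 mm², y = 95 mm, Ī = 8 002 167 mm⁴.
Top flange (beyond web): 51 × 12, A = 612 mm², y = 184 mm, Ī = 7 344 mm⁴.
Bottom flange (beyond web): 51 × 12, A = 612 mm², y = 6 mm, Ī = 7 344 mm⁴.
Centroid: ȳ = ΣA·y / ΣA = 95 mm.
Transfer each piece to the centroidal x-axis using Ī + A·d² with d = y − 95:
  web: d = 0 mm → contributes +8 002 167 mm⁴
  top flange (beyond web): d = 89 mm → contributes +4 854 996 mm⁴
  bottom flange (beyond web): d = -89 mm → contributes +4 854 996 mm⁴
Total I = 17 712 159 mm⁴.
For the y-axis: x̄ = 58 mm.
Repeating about the centroidal y-axis gives I_y = 1 601 599 mm⁴.

I_x ≈ 1.7712 × 10⁷ mm⁴, I_y ≈ 1.6016 × 10⁶ mm⁴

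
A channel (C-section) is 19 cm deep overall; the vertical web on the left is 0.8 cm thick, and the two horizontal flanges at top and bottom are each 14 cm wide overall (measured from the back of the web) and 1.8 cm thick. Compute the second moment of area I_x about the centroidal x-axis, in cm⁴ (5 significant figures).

I_x ≈ 3984.7 cm⁴

Break the section into simple shapes (no overlaps), measuring from the bottom-left corner of the bounding box.
Web: 0.8 × 19, A = 15.2 cm², y = 9.5 cm, Ī = 457.2667 cm⁴.
Top flange (beyond web): 13.2 × 1.8, A = 23.76 cm², y = 18.1 cm, Ī = 6.4152 cm⁴.
Bottom flange (beyond web): 13.2 × 1.8, A = 23.76 cm², y = 0.9 cm, Ī = 6.4152 cm⁴.
By symmetry the centroid is at mid-height, ȳ = 9.5 cm.
Transfer each piece to the centroidal x-axis using Ī + A·d² with d = y − 9.5:
  web: d = 0 cm → contributes +457.2667 cm⁴
  top flange (beyond web): d = 8.6 cm → contributes +1763.705 cm⁴
  bottom flange (beyond web): d = -8.6 cm → contributes +1763.705 cm⁴
Total I = 3984.676 cm⁴.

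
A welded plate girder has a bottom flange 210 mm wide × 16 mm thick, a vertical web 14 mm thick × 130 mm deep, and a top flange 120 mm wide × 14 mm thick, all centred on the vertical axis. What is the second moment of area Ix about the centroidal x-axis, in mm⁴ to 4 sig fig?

Break the section into simple shapes (no overlaps), measuring from the bottom-left corner of the bounding box.
Bottom plate: 210 × 16, A = 3 360 mm², y = 8 mm, Ī = 71 680 mm⁴.
Web plate: 14 × 130, A = 1 820 mm², y = 81 mm, Ī = 2 563 167 mm⁴.
Top plate: 120 × 14, A = 1 680 mm², y = 153 mm, Ī = 27 440 mm⁴.
Centroid: ȳ = ΣA·y / ΣA = 62.8776 mm.
Transfer each piece to the centroidal x-axis using Ī + A·d² with d = y − 62.8776:
  bottom plate: d = -54.8776 mm → contributes +10 190 473 mm⁴
  web plate: d = 18.1224 mm → contributes +3 160 897 mm⁴
  top plate: d = 90.1224 mm → contributes +13 672 494 mm⁴
Total I = 27 023 864 mm⁴.

Ix ≈ 2.702 × 10⁷ mm⁴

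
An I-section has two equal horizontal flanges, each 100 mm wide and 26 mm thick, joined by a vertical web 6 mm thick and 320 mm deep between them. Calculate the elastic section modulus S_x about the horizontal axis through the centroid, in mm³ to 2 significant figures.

Break the section into simple shapes (no overlaps), measuring from the bottom-left corner of the bounding box.
Bottom flange: 100 × 26, A = 2 600 mm², y = 13 mm, Ī = 146 467 mm⁴.
Web: 6 × 320, A = 1 920 mm², y = 186 mm, Ī = 16 384 000 mm⁴.
Top flange: 100 × 26, A = 2 600 mm², y = 359 mm, Ī = 146 467 mm⁴.
By symmetry the centroid is at mid-height, ȳ = 186 mm.
Transfer each piece to the horizontal axis through the centroid using Ī + A·d² with d = y − 186:
  bottom flange: d = -173 mm → contributes +77 961 867 mm⁴
  web: d = 0 mm → contributes +16 384 000 mm⁴
  top flange: d = 173 mm → contributes +77 961 867 mm⁴
Total I = 172 307 733 mm⁴.
Extreme fibre distance c = 186 mm; S = I/c = 926 386 mm³.

S_x ≈ 9.3 × 10⁵ mm³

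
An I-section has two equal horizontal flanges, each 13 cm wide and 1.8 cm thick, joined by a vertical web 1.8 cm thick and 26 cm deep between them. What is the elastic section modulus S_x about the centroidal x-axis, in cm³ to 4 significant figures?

S_x ≈ 790.0 cm³

Break the section into simple shapes (no overlaps), measuring from the bottom-left corner of the bounding box.
Bottom flange: 13 × 1.8, A = 23.4 cm², y = 0.9 cm, Ī = 6.318 cm⁴.
Web: 1.8 × 26, A = 46.8 cm², y = 14.8 cm, Ī = 2636.4 cm⁴.
Top flange: 13 × 1.8, A = 23.4 cm², y = 28.7 cm, Ī = 6.318 cm⁴.
By symmetry the centroid is at mid-height, ȳ = 14.8 cm.
Transfer each piece to the centroidal x-axis using Ī + A·d² with d = y − 14.8:
  bottom flange: d = -13.9 cm → contributes +4527.43 cm⁴
  web: d = 0 cm → contributes +2636.4 cm⁴
  top flange: d = 13.9 cm → contributes +4527.43 cm⁴
Total I = 11691.3 cm⁴.
Extreme fibre distance c = 14.8 cm; S = I/c = 789.95 cm³.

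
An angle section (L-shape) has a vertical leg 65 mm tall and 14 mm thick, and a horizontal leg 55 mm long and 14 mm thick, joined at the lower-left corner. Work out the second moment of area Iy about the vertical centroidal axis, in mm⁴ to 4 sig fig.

Iy ≈ 3.615 × 10⁵ mm⁴

Break the section into simple shapes (no overlaps), measuring from the bottom-left corner of the bounding box.
Vertical leg: 14 × 65, A = 910 mm², x = 7 mm, Ī = 14863.3 mm⁴.
Horizontal leg (remainder): 41 × 14, A = 574 mm², x = 34.5 mm, Ī = 80407.8 mm⁴.
Centroid: x̄ = ΣA·x / ΣA = 17.6368 mm.
Transfer each piece to the vertical centroidal axis using Ī + A·d² with d = x − 17.6368:
  vertical leg: d = -10.6368 mm → contributes +117 822 mm⁴
  horizontal leg (remainder): d = 16.8632 mm → contributes +243 635 mm⁴
Total I = 361 457 mm⁴.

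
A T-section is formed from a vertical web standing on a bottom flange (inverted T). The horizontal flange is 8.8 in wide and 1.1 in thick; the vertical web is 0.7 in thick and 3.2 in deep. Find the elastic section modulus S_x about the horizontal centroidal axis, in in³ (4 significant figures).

S_x ≈ 3.376 in³

Break the section into simple shapes (no overlaps), measuring from the bottom-left corner of the bounding box.
Flange: 8.8 × 1.1, A = 9.68 in², y = 0.55 in, Ī = 0.976067 in⁴.
Web: 0.7 × 3.2, A = 2.24 in², y = 2.7 in, Ī = 1.91147 in⁴.
Centroid: ȳ = ΣA·y / ΣA = 0.954027 in.
Transfer each piece to the horizontal centroidal axis using Ī + A·d² with d = y − 0.954027:
  flange: d = -0.404027 in → contributes +2.55621 in⁴
  web: d = 1.74597 in → contributes +8.73993 in⁴
Total I = 11.2961 in⁴.
Extreme fibre distance c = 3.34597 in; S = I/c = 3.37604 in³.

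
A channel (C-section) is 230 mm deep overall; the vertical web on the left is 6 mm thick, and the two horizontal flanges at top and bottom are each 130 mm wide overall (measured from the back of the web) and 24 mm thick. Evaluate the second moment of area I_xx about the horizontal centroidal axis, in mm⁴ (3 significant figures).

I_xx ≈ 6.95 × 10⁷ mm⁴

Treat the section as a set of non-overlapping primitives; coordinates are from the bounding-box lower-left.
Web: 6 × 230, A = 1 380 mm², y = 115 mm, Ī = 6 083 500 mm⁴.
Top flange (beyond web): 124 × 24, A = 2 976 mm², y = 218 mm, Ī = 142 848 mm⁴.
Bottom flange (beyond web): 124 × 24, A = 2 976 mm², y = 12 mm, Ī = 142 848 mm⁴.
By symmetry the centroid is at mid-height, ȳ = 115 mm.
Transfer each piece to the horizontal centroidal axis using Ī + A·d² with d = y − 115:
  web: d = 0 mm → contributes +6 083 500 mm⁴
  top flange (beyond web): d = 103 mm → contributes +31 715 232 mm⁴
  bottom flange (beyond web): d = -103 mm → contributes +31 715 232 mm⁴
Total I = 69 513 964 mm⁴.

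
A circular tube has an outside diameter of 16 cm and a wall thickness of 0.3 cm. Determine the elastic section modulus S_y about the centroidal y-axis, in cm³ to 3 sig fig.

Break the section into simple shapes (no overlaps), measuring from the bottom-left corner of the bounding box.
Outer circle: ⌀16, A = 201.06 cm², x = 8 cm, Ī = 3 217 cm⁴.
Bore (subtracted): ⌀15.4, A = 186.27 cm², x = 8 cm, Ī = 2760.9 cm⁴.
By symmetry the centroid is at mid-width, x̄ = 8 cm.
All pieces are centred on the centroidal y-axis, so I = ΣĪ (holes subtracted) = 456.08 cm⁴.
Extreme fibre distance c = 8 cm; S = I/c = 57.01 cm³.

S_y ≈ 57.0 cm³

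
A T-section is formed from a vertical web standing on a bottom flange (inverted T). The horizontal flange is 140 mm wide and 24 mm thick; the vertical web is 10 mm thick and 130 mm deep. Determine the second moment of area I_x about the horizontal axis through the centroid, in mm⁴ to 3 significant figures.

I_x ≈ 7.55 × 10⁶ mm⁴

Treat the section as a set of non-overlapping primitives; coordinates are from the bounding-box lower-left.
Flange: 140 × 24, A = 3 360 mm², y = 12 mm, Ī = 161 280 mm⁴.
Web: 10 × 130, A = 1 300 mm², y = 89 mm, Ī = 1 830 833 mm⁴.
Centroid: ȳ = ΣA·y / ΣA = 33.481 mm.
Transfer each piece to the horizontal axis through the centroid using Ī + A·d² with d = y − 33.481:
  flange: d = -21.481 mm → contributes +1 711 651 mm⁴
  web: d = 55.519 mm → contributes +5 837 946 mm⁴
Total I = 7 549 597 mm⁴.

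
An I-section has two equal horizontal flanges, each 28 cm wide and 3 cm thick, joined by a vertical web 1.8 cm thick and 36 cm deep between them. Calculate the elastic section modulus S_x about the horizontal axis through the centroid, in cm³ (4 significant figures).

Treat the section as a set of non-overlapping primitives; coordinates are from the bounding-box lower-left.
Bottom flange: 28 × 3, A = 84 cm², y = 1.5 cm, Ī = 63 cm⁴.
Web: 1.8 × 36, A = 64.8 cm², y = 21 cm, Ī = 6998.4 cm⁴.
Top flange: 28 × 3, A = 84 cm², y = 40.5 cm, Ī = 63 cm⁴.
By symmetry the centroid is at mid-height, ȳ = 21 cm.
Transfer each piece to the horizontal axis through the centroid using Ī + A·d² with d = y − 21:
  bottom flange: d = -19.5 cm → contributes +32 004 cm⁴
  web: d = 0 cm → contributes +6998.4 cm⁴
  top flange: d = 19.5 cm → contributes +32 004 cm⁴
Total I = 71006.4 cm⁴.
Extreme fibre distance c = 21 cm; S = I/c = 3381.26 cm³.

S_x ≈ 3381 cm³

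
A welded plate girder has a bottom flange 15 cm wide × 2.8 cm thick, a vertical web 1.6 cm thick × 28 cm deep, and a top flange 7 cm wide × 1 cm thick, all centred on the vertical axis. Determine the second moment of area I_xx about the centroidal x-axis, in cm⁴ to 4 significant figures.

I_xx ≈ 1.122 × 10⁴ cm⁴

Break the section into simple shapes (no overlaps), measuring from the bottom-left corner of the bounding box.
Bottom plate: 15 × 2.8, A = 42 cm², y = 1.4 cm, Ī = 27.44 cm⁴.
Web plate: 1.6 × 28, A = 44.8 cm², y = 16.8 cm, Ī = 2926.93 cm⁴.
Top plate: 7 × 1, A = 7 cm², y = 31.3 cm, Ī = 0.583333 cm⁴.
Centroid: ȳ = ΣA·y / ΣA = 10.9866 cm.
Transfer each piece to the centroidal x-axis using Ī + A·d² with d = y − 10.9866:
  bottom plate: d = -9.58657 cm → contributes +3887.34 cm⁴
  web plate: d = 5.81343 cm → contributes +4440.99 cm⁴
  top plate: d = 20.3134 cm → contributes +2889.03 cm⁴
Total I = 11217.4 cm⁴.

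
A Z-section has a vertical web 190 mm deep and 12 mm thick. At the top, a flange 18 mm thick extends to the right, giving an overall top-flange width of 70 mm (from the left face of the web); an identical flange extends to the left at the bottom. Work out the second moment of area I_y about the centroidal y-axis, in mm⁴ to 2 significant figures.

I_y ≈ 3.2 × 10⁶ mm⁴

Split into non-overlapping primitives; take the origin at the lower-left of the bounding box.
Web: 12 × 190, A = 2 280 mm², x = 64 mm, Ī = 27 360 mm⁴.
Top flange (beyond web): 58 × 18, A = 1 044 mm², x = 99 mm, Ī = 292 668 mm⁴.
Bottom flange (beyond web): 58 × 18, A = 1 044 mm², x = 29 mm, Ī = 292 668 mm⁴.
Centroid: x̄ = ΣA·x / ΣA = 64 mm.
Transfer each piece to the centroidal y-axis using Ī + A·d² with d = x − 64:
  web: d = 0 mm → contributes +27 360 mm⁴
  top flange (beyond web): d = 35 mm → contributes +1 571 568 mm⁴
  bottom flange (beyond web): d = -35 mm → contributes +1 571 568 mm⁴
Total I = 3 170 496 mm⁴.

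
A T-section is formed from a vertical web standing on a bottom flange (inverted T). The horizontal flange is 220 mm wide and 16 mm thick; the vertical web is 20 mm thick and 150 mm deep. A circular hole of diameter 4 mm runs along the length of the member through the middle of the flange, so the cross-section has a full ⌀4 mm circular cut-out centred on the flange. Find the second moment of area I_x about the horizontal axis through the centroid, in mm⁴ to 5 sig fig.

I_x ≈ 1.6839 × 10⁷ mm⁴

Decompose the section into non-overlapping parts with the origin at the bottom-left of its bounding rectangle.
Flange: 220 × 16, A = 3 520 mm², y = 8 mm, Ī = 75093.33 mm⁴.
Web: 20 × 150, A = 3 000 mm², y = 91 mm, Ī = 5 625 000 mm⁴.
Hole (subtracted): ⌀4, A = 12.56637 mm², y = 8 mm, Ī = 12.56637 mm⁴.
Centroid: ȳ = ΣA·y / ΣA = 46.26393 mm.
Transfer each piece to the horizontal axis through the centroid using Ī + A·d² with d = y − 46.26393:
  flange: d = -38.26393 mm → contributes +5 228 826 mm⁴
  web: d = 44.73607 mm → contributes +11 628 947 mm⁴
  hole: d = -38.26393 mm → contributes −18411.35 mm⁴
Total I = 16 839 362 mm⁴.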